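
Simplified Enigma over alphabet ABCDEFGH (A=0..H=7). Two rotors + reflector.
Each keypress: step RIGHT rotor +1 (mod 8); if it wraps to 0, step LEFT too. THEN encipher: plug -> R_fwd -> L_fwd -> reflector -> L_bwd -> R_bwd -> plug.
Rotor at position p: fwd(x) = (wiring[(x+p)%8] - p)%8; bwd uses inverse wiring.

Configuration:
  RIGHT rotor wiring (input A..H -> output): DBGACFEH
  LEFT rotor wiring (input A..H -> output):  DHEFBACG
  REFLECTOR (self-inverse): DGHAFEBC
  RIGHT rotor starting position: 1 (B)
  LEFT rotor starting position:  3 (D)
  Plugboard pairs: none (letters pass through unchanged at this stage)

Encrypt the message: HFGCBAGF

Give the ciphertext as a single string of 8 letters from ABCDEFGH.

Char 1 ('H'): step: R->2, L=3; H->plug->H->R->H->L->B->refl->G->L'->B->R'->G->plug->G
Char 2 ('F'): step: R->3, L=3; F->plug->F->R->A->L->C->refl->H->L'->D->R'->H->plug->H
Char 3 ('G'): step: R->4, L=3; G->plug->G->R->C->L->F->refl->E->L'->G->R'->A->plug->A
Char 4 ('C'): step: R->5, L=3; C->plug->C->R->C->L->F->refl->E->L'->G->R'->D->plug->D
Char 5 ('B'): step: R->6, L=3; B->plug->B->R->B->L->G->refl->B->L'->H->R'->H->plug->H
Char 6 ('A'): step: R->7, L=3; A->plug->A->R->A->L->C->refl->H->L'->D->R'->F->plug->F
Char 7 ('G'): step: R->0, L->4 (L advanced); G->plug->G->R->E->L->H->refl->C->L'->D->R'->A->plug->A
Char 8 ('F'): step: R->1, L=4; F->plug->F->R->D->L->C->refl->H->L'->E->R'->E->plug->E

Answer: GHADHFAE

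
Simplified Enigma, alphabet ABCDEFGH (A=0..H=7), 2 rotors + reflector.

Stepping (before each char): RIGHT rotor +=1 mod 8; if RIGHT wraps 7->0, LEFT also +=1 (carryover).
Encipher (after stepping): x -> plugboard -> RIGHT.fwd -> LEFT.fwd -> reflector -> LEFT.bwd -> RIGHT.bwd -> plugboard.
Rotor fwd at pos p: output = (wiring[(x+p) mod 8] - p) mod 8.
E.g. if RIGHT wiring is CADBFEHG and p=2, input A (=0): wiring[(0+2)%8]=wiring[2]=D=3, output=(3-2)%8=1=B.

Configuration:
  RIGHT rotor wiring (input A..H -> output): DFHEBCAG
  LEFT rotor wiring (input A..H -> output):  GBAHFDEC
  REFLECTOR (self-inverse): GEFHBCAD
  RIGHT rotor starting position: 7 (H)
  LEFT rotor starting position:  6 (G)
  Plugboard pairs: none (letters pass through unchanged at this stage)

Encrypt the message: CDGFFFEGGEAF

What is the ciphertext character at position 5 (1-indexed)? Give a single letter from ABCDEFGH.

Char 1 ('C'): step: R->0, L->7 (L advanced); C->plug->C->R->H->L->F->refl->C->L'->C->R'->F->plug->F
Char 2 ('D'): step: R->1, L=7; D->plug->D->R->A->L->D->refl->H->L'->B->R'->E->plug->E
Char 3 ('G'): step: R->2, L=7; G->plug->G->R->B->L->H->refl->D->L'->A->R'->D->plug->D
Char 4 ('F'): step: R->3, L=7; F->plug->F->R->A->L->D->refl->H->L'->B->R'->A->plug->A
Char 5 ('F'): step: R->4, L=7; F->plug->F->R->B->L->H->refl->D->L'->A->R'->H->plug->H

H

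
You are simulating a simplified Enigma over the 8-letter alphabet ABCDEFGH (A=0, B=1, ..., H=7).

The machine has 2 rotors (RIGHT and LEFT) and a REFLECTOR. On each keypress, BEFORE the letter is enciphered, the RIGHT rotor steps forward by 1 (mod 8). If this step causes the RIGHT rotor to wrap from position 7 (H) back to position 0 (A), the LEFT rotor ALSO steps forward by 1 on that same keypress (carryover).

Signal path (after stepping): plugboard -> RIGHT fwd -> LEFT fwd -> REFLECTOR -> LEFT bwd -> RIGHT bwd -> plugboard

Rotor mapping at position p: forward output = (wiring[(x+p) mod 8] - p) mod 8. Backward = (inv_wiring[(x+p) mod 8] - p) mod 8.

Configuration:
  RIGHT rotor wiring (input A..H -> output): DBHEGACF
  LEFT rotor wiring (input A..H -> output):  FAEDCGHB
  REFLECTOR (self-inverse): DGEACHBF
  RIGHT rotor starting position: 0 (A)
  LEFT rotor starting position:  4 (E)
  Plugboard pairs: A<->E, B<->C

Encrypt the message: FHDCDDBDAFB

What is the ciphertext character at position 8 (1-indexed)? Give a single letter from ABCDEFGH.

Char 1 ('F'): step: R->1, L=4; F->plug->F->R->B->L->C->refl->E->L'->F->R'->D->plug->D
Char 2 ('H'): step: R->2, L=4; H->plug->H->R->H->L->H->refl->F->L'->D->R'->F->plug->F
Char 3 ('D'): step: R->3, L=4; D->plug->D->R->H->L->H->refl->F->L'->D->R'->B->plug->C
Char 4 ('C'): step: R->4, L=4; C->plug->B->R->E->L->B->refl->G->L'->A->R'->H->plug->H
Char 5 ('D'): step: R->5, L=4; D->plug->D->R->G->L->A->refl->D->L'->C->R'->F->plug->F
Char 6 ('D'): step: R->6, L=4; D->plug->D->R->D->L->F->refl->H->L'->H->R'->B->plug->C
Char 7 ('B'): step: R->7, L=4; B->plug->C->R->C->L->D->refl->A->L'->G->R'->A->plug->E
Char 8 ('D'): step: R->0, L->5 (L advanced); D->plug->D->R->E->L->D->refl->A->L'->D->R'->A->plug->E

E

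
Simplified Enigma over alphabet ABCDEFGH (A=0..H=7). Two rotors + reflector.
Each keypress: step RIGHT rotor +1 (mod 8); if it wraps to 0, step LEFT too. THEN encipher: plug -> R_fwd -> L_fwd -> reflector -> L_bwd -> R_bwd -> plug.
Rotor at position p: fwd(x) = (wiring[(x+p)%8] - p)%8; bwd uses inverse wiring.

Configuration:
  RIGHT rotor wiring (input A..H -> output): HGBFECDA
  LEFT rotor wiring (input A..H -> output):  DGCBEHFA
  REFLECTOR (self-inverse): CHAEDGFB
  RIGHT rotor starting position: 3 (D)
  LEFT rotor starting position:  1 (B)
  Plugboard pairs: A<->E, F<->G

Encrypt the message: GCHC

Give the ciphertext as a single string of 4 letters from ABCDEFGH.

Char 1 ('G'): step: R->4, L=1; G->plug->F->R->C->L->A->refl->C->L'->H->R'->C->plug->C
Char 2 ('C'): step: R->5, L=1; C->plug->C->R->D->L->D->refl->E->L'->F->R'->A->plug->E
Char 3 ('H'): step: R->6, L=1; H->plug->H->R->E->L->G->refl->F->L'->A->R'->D->plug->D
Char 4 ('C'): step: R->7, L=1; C->plug->C->R->H->L->C->refl->A->L'->C->R'->D->plug->D

Answer: CEDD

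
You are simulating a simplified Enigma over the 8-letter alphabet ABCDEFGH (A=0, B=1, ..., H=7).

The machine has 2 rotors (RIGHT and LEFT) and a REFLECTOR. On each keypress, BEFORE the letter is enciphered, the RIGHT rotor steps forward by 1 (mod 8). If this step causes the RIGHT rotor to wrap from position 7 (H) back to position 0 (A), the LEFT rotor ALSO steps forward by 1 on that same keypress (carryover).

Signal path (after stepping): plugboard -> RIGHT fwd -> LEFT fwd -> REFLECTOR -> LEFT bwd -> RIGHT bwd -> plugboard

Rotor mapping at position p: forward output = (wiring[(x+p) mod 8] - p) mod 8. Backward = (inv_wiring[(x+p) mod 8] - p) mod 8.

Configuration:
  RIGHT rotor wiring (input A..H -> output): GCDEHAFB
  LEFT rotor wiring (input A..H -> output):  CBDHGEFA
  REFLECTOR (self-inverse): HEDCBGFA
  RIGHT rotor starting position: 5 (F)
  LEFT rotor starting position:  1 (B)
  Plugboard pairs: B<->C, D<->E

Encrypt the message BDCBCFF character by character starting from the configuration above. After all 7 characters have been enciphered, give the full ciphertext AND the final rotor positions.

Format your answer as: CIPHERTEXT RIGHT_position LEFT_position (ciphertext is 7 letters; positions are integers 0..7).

Answer: FCFFHCG 4 2

Derivation:
Char 1 ('B'): step: R->6, L=1; B->plug->C->R->A->L->A->refl->H->L'->G->R'->F->plug->F
Char 2 ('D'): step: R->7, L=1; D->plug->E->R->F->L->E->refl->B->L'->H->R'->B->plug->C
Char 3 ('C'): step: R->0, L->2 (L advanced); C->plug->B->R->C->L->E->refl->B->L'->A->R'->F->plug->F
Char 4 ('B'): step: R->1, L=2; B->plug->C->R->D->L->C->refl->D->L'->E->R'->F->plug->F
Char 5 ('C'): step: R->2, L=2; C->plug->B->R->C->L->E->refl->B->L'->A->R'->H->plug->H
Char 6 ('F'): step: R->3, L=2; F->plug->F->R->D->L->C->refl->D->L'->E->R'->B->plug->C
Char 7 ('F'): step: R->4, L=2; F->plug->F->R->G->L->A->refl->H->L'->H->R'->G->plug->G
Final: ciphertext=FCFFHCG, RIGHT=4, LEFT=2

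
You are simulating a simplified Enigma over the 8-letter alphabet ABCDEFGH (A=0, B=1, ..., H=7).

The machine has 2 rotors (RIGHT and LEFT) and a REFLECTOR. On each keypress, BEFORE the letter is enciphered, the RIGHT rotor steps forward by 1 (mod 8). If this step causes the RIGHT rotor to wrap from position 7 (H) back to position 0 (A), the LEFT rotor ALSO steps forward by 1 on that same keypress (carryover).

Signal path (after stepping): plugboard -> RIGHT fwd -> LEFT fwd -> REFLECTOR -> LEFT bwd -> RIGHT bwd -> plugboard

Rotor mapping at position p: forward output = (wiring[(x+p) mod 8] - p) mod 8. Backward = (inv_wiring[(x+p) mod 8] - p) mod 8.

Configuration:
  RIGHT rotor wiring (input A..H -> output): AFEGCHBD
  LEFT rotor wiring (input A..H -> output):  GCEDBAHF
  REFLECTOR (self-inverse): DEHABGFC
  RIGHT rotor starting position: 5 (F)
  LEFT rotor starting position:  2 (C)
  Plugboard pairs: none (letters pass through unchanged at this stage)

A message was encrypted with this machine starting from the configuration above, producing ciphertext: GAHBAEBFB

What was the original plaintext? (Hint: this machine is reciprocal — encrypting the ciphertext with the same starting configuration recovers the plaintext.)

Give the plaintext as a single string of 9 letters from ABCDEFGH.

Char 1 ('G'): step: R->6, L=2; G->plug->G->R->E->L->F->refl->G->L'->D->R'->A->plug->A
Char 2 ('A'): step: R->7, L=2; A->plug->A->R->E->L->F->refl->G->L'->D->R'->F->plug->F
Char 3 ('H'): step: R->0, L->3 (L advanced); H->plug->H->R->D->L->E->refl->B->L'->H->R'->F->plug->F
Char 4 ('B'): step: R->1, L=3; B->plug->B->R->D->L->E->refl->B->L'->H->R'->H->plug->H
Char 5 ('A'): step: R->2, L=3; A->plug->A->R->C->L->F->refl->G->L'->B->R'->F->plug->F
Char 6 ('E'): step: R->3, L=3; E->plug->E->R->A->L->A->refl->D->L'->F->R'->F->plug->F
Char 7 ('B'): step: R->4, L=3; B->plug->B->R->D->L->E->refl->B->L'->H->R'->D->plug->D
Char 8 ('F'): step: R->5, L=3; F->plug->F->R->H->L->B->refl->E->L'->D->R'->D->plug->D
Char 9 ('B'): step: R->6, L=3; B->plug->B->R->F->L->D->refl->A->L'->A->R'->F->plug->F

Answer: AFFHFFDDF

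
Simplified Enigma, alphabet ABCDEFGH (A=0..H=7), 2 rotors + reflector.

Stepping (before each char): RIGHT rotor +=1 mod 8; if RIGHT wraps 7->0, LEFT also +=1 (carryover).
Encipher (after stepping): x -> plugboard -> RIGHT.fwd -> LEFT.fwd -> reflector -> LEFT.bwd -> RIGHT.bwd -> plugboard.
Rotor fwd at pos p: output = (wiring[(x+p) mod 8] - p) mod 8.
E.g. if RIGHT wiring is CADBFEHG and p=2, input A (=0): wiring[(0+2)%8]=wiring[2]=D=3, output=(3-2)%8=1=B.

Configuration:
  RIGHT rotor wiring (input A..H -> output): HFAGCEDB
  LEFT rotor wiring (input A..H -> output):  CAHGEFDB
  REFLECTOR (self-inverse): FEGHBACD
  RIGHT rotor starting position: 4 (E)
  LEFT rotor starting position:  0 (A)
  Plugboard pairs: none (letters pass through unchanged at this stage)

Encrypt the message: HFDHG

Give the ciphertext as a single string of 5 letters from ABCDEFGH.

Char 1 ('H'): step: R->5, L=0; H->plug->H->R->F->L->F->refl->A->L'->B->R'->G->plug->G
Char 2 ('F'): step: R->6, L=0; F->plug->F->R->A->L->C->refl->G->L'->D->R'->B->plug->B
Char 3 ('D'): step: R->7, L=0; D->plug->D->R->B->L->A->refl->F->L'->F->R'->G->plug->G
Char 4 ('H'): step: R->0, L->1 (L advanced); H->plug->H->R->B->L->G->refl->C->L'->F->R'->B->plug->B
Char 5 ('G'): step: R->1, L=1; G->plug->G->R->A->L->H->refl->D->L'->D->R'->E->plug->E

Answer: GBGBE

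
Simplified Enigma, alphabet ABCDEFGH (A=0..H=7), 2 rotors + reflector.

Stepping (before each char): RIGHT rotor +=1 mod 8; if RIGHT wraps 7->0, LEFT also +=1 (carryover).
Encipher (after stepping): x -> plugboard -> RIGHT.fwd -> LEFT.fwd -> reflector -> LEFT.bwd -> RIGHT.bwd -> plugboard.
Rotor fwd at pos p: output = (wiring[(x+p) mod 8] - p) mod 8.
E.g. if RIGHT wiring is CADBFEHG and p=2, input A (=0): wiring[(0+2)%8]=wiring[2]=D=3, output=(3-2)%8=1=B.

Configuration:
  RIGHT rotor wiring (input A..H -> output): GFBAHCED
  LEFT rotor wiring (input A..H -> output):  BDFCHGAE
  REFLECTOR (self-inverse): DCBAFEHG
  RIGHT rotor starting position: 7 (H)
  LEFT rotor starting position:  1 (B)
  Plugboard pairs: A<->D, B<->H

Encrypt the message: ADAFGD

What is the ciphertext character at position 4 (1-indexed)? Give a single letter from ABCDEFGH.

Char 1 ('A'): step: R->0, L->2 (L advanced); A->plug->D->R->A->L->D->refl->A->L'->B->R'->C->plug->C
Char 2 ('D'): step: R->1, L=2; D->plug->A->R->E->L->G->refl->H->L'->G->R'->D->plug->A
Char 3 ('A'): step: R->2, L=2; A->plug->D->R->A->L->D->refl->A->L'->B->R'->F->plug->F
Char 4 ('F'): step: R->3, L=2; F->plug->F->R->D->L->E->refl->F->L'->C->R'->G->plug->G

G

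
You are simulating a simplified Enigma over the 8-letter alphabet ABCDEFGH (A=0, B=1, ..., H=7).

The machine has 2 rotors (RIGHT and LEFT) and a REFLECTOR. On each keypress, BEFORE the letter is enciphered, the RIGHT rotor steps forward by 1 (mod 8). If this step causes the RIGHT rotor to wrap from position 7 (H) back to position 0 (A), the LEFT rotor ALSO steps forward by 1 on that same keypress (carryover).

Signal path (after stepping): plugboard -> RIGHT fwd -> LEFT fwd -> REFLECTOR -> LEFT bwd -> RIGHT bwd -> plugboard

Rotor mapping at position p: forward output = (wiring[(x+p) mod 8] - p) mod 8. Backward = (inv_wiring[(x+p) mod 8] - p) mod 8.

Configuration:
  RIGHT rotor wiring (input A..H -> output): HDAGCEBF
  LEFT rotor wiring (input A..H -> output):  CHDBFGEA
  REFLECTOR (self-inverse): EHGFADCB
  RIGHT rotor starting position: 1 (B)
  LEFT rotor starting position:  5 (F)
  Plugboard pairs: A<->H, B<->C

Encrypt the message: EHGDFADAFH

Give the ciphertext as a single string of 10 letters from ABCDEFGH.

Answer: HEBFBFCEHD

Derivation:
Char 1 ('E'): step: R->2, L=5; E->plug->E->R->H->L->A->refl->E->L'->G->R'->A->plug->H
Char 2 ('H'): step: R->3, L=5; H->plug->A->R->D->L->F->refl->D->L'->C->R'->E->plug->E
Char 3 ('G'): step: R->4, L=5; G->plug->G->R->E->L->C->refl->G->L'->F->R'->C->plug->B
Char 4 ('D'): step: R->5, L=5; D->plug->D->R->C->L->D->refl->F->L'->D->R'->F->plug->F
Char 5 ('F'): step: R->6, L=5; F->plug->F->R->A->L->B->refl->H->L'->B->R'->C->plug->B
Char 6 ('A'): step: R->7, L=5; A->plug->H->R->C->L->D->refl->F->L'->D->R'->F->plug->F
Char 7 ('D'): step: R->0, L->6 (L advanced); D->plug->D->R->G->L->H->refl->B->L'->D->R'->B->plug->C
Char 8 ('A'): step: R->1, L=6; A->plug->H->R->G->L->H->refl->B->L'->D->R'->E->plug->E
Char 9 ('F'): step: R->2, L=6; F->plug->F->R->D->L->B->refl->H->L'->G->R'->A->plug->H
Char 10 ('H'): step: R->3, L=6; H->plug->A->R->D->L->B->refl->H->L'->G->R'->D->plug->D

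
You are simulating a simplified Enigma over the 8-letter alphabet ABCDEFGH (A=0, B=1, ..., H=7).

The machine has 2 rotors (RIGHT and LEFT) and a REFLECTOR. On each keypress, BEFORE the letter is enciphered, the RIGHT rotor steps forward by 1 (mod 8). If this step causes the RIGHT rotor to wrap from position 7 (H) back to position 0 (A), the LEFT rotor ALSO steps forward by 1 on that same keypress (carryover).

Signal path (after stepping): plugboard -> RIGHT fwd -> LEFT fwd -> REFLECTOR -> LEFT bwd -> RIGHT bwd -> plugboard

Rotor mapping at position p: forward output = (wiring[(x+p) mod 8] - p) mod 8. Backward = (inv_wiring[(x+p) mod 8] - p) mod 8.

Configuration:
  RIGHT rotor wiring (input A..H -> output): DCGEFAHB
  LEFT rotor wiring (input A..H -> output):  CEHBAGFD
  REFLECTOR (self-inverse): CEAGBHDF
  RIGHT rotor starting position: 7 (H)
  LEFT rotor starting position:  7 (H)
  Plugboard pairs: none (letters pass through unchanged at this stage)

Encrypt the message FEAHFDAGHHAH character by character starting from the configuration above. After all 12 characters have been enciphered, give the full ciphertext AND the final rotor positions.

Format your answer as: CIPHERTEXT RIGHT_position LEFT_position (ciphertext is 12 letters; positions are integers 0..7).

Answer: DBHAGBBCFFCD 3 1

Derivation:
Char 1 ('F'): step: R->0, L->0 (L advanced); F->plug->F->R->A->L->C->refl->A->L'->E->R'->D->plug->D
Char 2 ('E'): step: R->1, L=0; E->plug->E->R->H->L->D->refl->G->L'->F->R'->B->plug->B
Char 3 ('A'): step: R->2, L=0; A->plug->A->R->E->L->A->refl->C->L'->A->R'->H->plug->H
Char 4 ('H'): step: R->3, L=0; H->plug->H->R->D->L->B->refl->E->L'->B->R'->A->plug->A
Char 5 ('F'): step: R->4, L=0; F->plug->F->R->G->L->F->refl->H->L'->C->R'->G->plug->G
Char 6 ('D'): step: R->5, L=0; D->plug->D->R->G->L->F->refl->H->L'->C->R'->B->plug->B
Char 7 ('A'): step: R->6, L=0; A->plug->A->R->B->L->E->refl->B->L'->D->R'->B->plug->B
Char 8 ('G'): step: R->7, L=0; G->plug->G->R->B->L->E->refl->B->L'->D->R'->C->plug->C
Char 9 ('H'): step: R->0, L->1 (L advanced); H->plug->H->R->B->L->G->refl->D->L'->A->R'->F->plug->F
Char 10 ('H'): step: R->1, L=1; H->plug->H->R->C->L->A->refl->C->L'->G->R'->F->plug->F
Char 11 ('A'): step: R->2, L=1; A->plug->A->R->E->L->F->refl->H->L'->D->R'->C->plug->C
Char 12 ('H'): step: R->3, L=1; H->plug->H->R->D->L->H->refl->F->L'->E->R'->D->plug->D
Final: ciphertext=DBHAGBBCFFCD, RIGHT=3, LEFT=1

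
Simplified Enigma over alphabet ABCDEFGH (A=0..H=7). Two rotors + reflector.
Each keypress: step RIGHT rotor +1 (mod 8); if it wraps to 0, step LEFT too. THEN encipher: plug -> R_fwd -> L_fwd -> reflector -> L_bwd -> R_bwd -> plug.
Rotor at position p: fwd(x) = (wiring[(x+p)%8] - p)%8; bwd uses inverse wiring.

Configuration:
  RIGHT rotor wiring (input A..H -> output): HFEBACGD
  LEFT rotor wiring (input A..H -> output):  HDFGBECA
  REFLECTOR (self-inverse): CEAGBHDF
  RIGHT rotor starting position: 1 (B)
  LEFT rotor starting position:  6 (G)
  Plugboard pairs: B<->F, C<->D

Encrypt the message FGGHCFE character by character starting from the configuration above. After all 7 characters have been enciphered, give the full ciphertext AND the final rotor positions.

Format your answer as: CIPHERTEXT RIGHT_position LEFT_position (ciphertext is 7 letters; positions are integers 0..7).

Answer: DEDGEEB 0 7

Derivation:
Char 1 ('F'): step: R->2, L=6; F->plug->B->R->H->L->G->refl->D->L'->G->R'->C->plug->D
Char 2 ('G'): step: R->3, L=6; G->plug->G->R->C->L->B->refl->E->L'->A->R'->E->plug->E
Char 3 ('G'): step: R->4, L=6; G->plug->G->R->A->L->E->refl->B->L'->C->R'->C->plug->D
Char 4 ('H'): step: R->5, L=6; H->plug->H->R->D->L->F->refl->H->L'->E->R'->G->plug->G
Char 5 ('C'): step: R->6, L=6; C->plug->D->R->H->L->G->refl->D->L'->G->R'->E->plug->E
Char 6 ('F'): step: R->7, L=6; F->plug->B->R->A->L->E->refl->B->L'->C->R'->E->plug->E
Char 7 ('E'): step: R->0, L->7 (L advanced); E->plug->E->R->A->L->B->refl->E->L'->C->R'->F->plug->B
Final: ciphertext=DEDGEEB, RIGHT=0, LEFT=7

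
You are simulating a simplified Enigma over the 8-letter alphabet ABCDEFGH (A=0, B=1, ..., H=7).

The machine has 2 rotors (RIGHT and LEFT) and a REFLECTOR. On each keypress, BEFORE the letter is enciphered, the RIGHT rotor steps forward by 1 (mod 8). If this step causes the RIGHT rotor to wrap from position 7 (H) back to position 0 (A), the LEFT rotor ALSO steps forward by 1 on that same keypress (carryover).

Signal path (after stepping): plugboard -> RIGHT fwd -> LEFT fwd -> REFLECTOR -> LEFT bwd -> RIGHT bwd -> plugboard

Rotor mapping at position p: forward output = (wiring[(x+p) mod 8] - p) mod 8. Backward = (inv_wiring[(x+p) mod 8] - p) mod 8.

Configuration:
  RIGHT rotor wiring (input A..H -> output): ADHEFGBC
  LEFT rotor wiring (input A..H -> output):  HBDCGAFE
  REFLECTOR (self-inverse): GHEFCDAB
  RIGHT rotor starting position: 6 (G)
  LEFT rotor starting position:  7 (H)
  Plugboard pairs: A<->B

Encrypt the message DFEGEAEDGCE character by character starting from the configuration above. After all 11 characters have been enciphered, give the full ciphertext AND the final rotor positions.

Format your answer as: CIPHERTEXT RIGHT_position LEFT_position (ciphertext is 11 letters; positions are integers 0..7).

Answer: CHDACDFABBG 1 1

Derivation:
Char 1 ('D'): step: R->7, L=7; D->plug->D->R->A->L->F->refl->D->L'->E->R'->C->plug->C
Char 2 ('F'): step: R->0, L->0 (L advanced); F->plug->F->R->G->L->F->refl->D->L'->C->R'->H->plug->H
Char 3 ('E'): step: R->1, L=0; E->plug->E->R->F->L->A->refl->G->L'->E->R'->D->plug->D
Char 4 ('G'): step: R->2, L=0; G->plug->G->R->G->L->F->refl->D->L'->C->R'->B->plug->A
Char 5 ('E'): step: R->3, L=0; E->plug->E->R->H->L->E->refl->C->L'->D->R'->C->plug->C
Char 6 ('A'): step: R->4, L=0; A->plug->B->R->C->L->D->refl->F->L'->G->R'->D->plug->D
Char 7 ('E'): step: R->5, L=0; E->plug->E->R->G->L->F->refl->D->L'->C->R'->F->plug->F
Char 8 ('D'): step: R->6, L=0; D->plug->D->R->F->L->A->refl->G->L'->E->R'->B->plug->A
Char 9 ('G'): step: R->7, L=0; G->plug->G->R->H->L->E->refl->C->L'->D->R'->A->plug->B
Char 10 ('C'): step: R->0, L->1 (L advanced); C->plug->C->R->H->L->G->refl->A->L'->A->R'->A->plug->B
Char 11 ('E'): step: R->1, L=1; E->plug->E->R->F->L->E->refl->C->L'->B->R'->G->plug->G
Final: ciphertext=CHDACDFABBG, RIGHT=1, LEFT=1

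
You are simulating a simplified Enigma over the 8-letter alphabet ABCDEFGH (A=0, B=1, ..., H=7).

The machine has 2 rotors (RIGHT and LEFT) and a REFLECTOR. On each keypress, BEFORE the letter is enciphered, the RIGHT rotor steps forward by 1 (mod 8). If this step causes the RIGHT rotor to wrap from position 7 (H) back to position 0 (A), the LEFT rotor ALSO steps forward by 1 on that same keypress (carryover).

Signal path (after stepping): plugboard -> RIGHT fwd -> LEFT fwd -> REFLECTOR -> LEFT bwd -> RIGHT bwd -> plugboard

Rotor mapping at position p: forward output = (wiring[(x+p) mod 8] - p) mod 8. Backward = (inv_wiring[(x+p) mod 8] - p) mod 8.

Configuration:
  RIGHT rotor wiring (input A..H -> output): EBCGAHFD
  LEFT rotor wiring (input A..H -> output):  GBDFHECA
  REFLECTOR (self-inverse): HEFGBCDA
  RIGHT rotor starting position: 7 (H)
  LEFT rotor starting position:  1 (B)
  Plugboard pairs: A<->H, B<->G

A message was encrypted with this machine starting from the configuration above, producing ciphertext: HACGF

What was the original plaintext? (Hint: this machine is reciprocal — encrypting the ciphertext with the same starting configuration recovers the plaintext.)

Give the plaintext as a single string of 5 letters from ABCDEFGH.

Answer: FBHFC

Derivation:
Char 1 ('H'): step: R->0, L->2 (L advanced); H->plug->A->R->E->L->A->refl->H->L'->H->R'->F->plug->F
Char 2 ('A'): step: R->1, L=2; A->plug->H->R->D->L->C->refl->F->L'->C->R'->G->plug->B
Char 3 ('C'): step: R->2, L=2; C->plug->C->R->G->L->E->refl->B->L'->A->R'->A->plug->H
Char 4 ('G'): step: R->3, L=2; G->plug->B->R->F->L->G->refl->D->L'->B->R'->F->plug->F
Char 5 ('F'): step: R->4, L=2; F->plug->F->R->F->L->G->refl->D->L'->B->R'->C->plug->C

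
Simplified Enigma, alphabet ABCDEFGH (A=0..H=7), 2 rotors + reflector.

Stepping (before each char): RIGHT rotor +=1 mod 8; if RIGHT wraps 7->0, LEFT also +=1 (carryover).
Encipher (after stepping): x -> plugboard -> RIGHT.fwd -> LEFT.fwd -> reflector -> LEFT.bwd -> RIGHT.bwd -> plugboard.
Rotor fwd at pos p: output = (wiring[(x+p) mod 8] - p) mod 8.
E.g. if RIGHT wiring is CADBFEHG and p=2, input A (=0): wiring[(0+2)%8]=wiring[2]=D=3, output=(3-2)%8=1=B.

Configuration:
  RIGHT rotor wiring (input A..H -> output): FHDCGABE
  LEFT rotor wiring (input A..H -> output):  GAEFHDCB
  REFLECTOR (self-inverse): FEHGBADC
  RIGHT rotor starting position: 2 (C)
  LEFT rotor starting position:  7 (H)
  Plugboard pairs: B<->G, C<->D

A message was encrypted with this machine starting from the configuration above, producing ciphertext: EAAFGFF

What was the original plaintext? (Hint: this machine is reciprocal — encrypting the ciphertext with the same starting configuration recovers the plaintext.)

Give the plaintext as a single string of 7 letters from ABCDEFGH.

Char 1 ('E'): step: R->3, L=7; E->plug->E->R->B->L->H->refl->C->L'->A->R'->H->plug->H
Char 2 ('A'): step: R->4, L=7; A->plug->A->R->C->L->B->refl->E->L'->G->R'->H->plug->H
Char 3 ('A'): step: R->5, L=7; A->plug->A->R->D->L->F->refl->A->L'->F->R'->G->plug->B
Char 4 ('F'): step: R->6, L=7; F->plug->F->R->E->L->G->refl->D->L'->H->R'->C->plug->D
Char 5 ('G'): step: R->7, L=7; G->plug->B->R->G->L->E->refl->B->L'->C->R'->H->plug->H
Char 6 ('F'): step: R->0, L->0 (L advanced); F->plug->F->R->A->L->G->refl->D->L'->F->R'->A->plug->A
Char 7 ('F'): step: R->1, L=0; F->plug->F->R->A->L->G->refl->D->L'->F->R'->D->plug->C

Answer: HHBDHAC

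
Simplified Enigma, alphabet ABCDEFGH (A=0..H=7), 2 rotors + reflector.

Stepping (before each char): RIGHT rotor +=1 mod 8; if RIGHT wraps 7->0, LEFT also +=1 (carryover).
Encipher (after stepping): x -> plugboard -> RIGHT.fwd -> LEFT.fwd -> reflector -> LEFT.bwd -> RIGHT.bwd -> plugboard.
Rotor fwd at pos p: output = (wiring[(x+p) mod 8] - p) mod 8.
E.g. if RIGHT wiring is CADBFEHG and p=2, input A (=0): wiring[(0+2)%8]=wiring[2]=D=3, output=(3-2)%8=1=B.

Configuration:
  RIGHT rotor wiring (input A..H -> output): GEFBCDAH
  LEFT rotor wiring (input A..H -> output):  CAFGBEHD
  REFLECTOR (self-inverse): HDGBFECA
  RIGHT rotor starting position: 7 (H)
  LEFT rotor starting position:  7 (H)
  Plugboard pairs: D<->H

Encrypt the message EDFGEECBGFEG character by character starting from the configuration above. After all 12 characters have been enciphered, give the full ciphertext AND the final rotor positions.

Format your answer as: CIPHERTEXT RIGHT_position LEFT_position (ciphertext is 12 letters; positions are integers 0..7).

Answer: CEDADGFGFBFD 3 1

Derivation:
Char 1 ('E'): step: R->0, L->0 (L advanced); E->plug->E->R->C->L->F->refl->E->L'->F->R'->C->plug->C
Char 2 ('D'): step: R->1, L=0; D->plug->H->R->F->L->E->refl->F->L'->C->R'->E->plug->E
Char 3 ('F'): step: R->2, L=0; F->plug->F->R->F->L->E->refl->F->L'->C->R'->H->plug->D
Char 4 ('G'): step: R->3, L=0; G->plug->G->R->B->L->A->refl->H->L'->G->R'->A->plug->A
Char 5 ('E'): step: R->4, L=0; E->plug->E->R->C->L->F->refl->E->L'->F->R'->H->plug->D
Char 6 ('E'): step: R->5, L=0; E->plug->E->R->H->L->D->refl->B->L'->E->R'->G->plug->G
Char 7 ('C'): step: R->6, L=0; C->plug->C->R->A->L->C->refl->G->L'->D->R'->F->plug->F
Char 8 ('B'): step: R->7, L=0; B->plug->B->R->H->L->D->refl->B->L'->E->R'->G->plug->G
Char 9 ('G'): step: R->0, L->1 (L advanced); G->plug->G->R->A->L->H->refl->A->L'->D->R'->F->plug->F
Char 10 ('F'): step: R->1, L=1; F->plug->F->R->H->L->B->refl->D->L'->E->R'->B->plug->B
Char 11 ('E'): step: R->2, L=1; E->plug->E->R->G->L->C->refl->G->L'->F->R'->F->plug->F
Char 12 ('G'): step: R->3, L=1; G->plug->G->R->B->L->E->refl->F->L'->C->R'->H->plug->D
Final: ciphertext=CEDADGFGFBFD, RIGHT=3, LEFT=1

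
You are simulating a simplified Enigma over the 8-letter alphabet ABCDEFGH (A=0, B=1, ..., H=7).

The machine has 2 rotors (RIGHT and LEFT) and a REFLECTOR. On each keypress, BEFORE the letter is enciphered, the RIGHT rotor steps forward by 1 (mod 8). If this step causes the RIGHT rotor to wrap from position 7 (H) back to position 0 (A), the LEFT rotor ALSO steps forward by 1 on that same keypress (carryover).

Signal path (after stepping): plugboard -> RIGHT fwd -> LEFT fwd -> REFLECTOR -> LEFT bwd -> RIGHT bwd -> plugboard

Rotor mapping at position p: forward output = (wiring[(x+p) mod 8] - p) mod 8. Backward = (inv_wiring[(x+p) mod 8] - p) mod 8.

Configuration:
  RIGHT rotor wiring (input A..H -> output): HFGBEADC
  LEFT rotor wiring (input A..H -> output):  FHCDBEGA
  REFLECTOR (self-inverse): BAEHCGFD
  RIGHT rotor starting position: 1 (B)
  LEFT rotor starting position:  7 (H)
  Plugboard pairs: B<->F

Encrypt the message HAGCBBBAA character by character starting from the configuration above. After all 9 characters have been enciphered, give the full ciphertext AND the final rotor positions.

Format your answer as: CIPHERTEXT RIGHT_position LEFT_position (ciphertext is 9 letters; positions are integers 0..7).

Char 1 ('H'): step: R->2, L=7; H->plug->H->R->D->L->D->refl->H->L'->H->R'->B->plug->F
Char 2 ('A'): step: R->3, L=7; A->plug->A->R->G->L->F->refl->G->L'->B->R'->B->plug->F
Char 3 ('G'): step: R->4, L=7; G->plug->G->R->C->L->A->refl->B->L'->A->R'->A->plug->A
Char 4 ('C'): step: R->5, L=7; C->plug->C->R->F->L->C->refl->E->L'->E->R'->G->plug->G
Char 5 ('B'): step: R->6, L=7; B->plug->F->R->D->L->D->refl->H->L'->H->R'->D->plug->D
Char 6 ('B'): step: R->7, L=7; B->plug->F->R->F->L->C->refl->E->L'->E->R'->H->plug->H
Char 7 ('B'): step: R->0, L->0 (L advanced); B->plug->F->R->A->L->F->refl->G->L'->G->R'->C->plug->C
Char 8 ('A'): step: R->1, L=0; A->plug->A->R->E->L->B->refl->A->L'->H->R'->E->plug->E
Char 9 ('A'): step: R->2, L=0; A->plug->A->R->E->L->B->refl->A->L'->H->R'->B->plug->F
Final: ciphertext=FFAGDHCEF, RIGHT=2, LEFT=0

Answer: FFAGDHCEF 2 0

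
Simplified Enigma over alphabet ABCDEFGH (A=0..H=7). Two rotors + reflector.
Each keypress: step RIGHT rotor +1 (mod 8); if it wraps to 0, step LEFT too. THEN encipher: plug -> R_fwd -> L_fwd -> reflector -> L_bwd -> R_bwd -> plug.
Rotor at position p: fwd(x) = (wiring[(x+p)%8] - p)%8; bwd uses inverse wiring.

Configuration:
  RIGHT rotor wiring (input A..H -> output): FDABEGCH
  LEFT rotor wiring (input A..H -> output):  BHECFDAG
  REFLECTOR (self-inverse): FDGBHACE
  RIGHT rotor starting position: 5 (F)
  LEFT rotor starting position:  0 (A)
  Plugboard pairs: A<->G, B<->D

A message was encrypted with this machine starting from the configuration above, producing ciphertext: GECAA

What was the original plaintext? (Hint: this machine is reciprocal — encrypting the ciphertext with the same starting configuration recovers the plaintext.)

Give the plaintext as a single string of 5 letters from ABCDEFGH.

Answer: ABEDF

Derivation:
Char 1 ('G'): step: R->6, L=0; G->plug->A->R->E->L->F->refl->A->L'->G->R'->G->plug->A
Char 2 ('E'): step: R->7, L=0; E->plug->E->R->C->L->E->refl->H->L'->B->R'->D->plug->B
Char 3 ('C'): step: R->0, L->1 (L advanced); C->plug->C->R->A->L->G->refl->C->L'->E->R'->E->plug->E
Char 4 ('A'): step: R->1, L=1; A->plug->G->R->G->L->F->refl->A->L'->H->R'->B->plug->D
Char 5 ('A'): step: R->2, L=1; A->plug->G->R->D->L->E->refl->H->L'->F->R'->F->plug->F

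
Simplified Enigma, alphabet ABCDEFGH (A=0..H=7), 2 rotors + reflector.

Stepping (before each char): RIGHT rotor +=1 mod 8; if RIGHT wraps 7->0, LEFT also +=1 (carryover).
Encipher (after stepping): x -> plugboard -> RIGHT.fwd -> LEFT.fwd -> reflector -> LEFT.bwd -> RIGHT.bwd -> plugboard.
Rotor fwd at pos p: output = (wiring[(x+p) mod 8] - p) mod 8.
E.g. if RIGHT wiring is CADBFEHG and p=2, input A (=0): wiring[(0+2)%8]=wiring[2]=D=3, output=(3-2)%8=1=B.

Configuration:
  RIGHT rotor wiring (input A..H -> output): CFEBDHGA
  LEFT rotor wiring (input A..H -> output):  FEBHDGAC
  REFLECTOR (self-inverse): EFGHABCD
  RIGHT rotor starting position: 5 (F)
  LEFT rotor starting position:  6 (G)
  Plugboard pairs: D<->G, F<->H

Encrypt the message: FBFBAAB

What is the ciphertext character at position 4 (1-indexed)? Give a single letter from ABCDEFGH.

Char 1 ('F'): step: R->6, L=6; F->plug->H->R->B->L->E->refl->A->L'->H->R'->D->plug->G
Char 2 ('B'): step: R->7, L=6; B->plug->B->R->D->L->G->refl->C->L'->A->R'->G->plug->D
Char 3 ('F'): step: R->0, L->7 (L advanced); F->plug->H->R->A->L->D->refl->H->L'->G->R'->G->plug->D
Char 4 ('B'): step: R->1, L=7; B->plug->B->R->D->L->C->refl->G->L'->B->R'->H->plug->F

F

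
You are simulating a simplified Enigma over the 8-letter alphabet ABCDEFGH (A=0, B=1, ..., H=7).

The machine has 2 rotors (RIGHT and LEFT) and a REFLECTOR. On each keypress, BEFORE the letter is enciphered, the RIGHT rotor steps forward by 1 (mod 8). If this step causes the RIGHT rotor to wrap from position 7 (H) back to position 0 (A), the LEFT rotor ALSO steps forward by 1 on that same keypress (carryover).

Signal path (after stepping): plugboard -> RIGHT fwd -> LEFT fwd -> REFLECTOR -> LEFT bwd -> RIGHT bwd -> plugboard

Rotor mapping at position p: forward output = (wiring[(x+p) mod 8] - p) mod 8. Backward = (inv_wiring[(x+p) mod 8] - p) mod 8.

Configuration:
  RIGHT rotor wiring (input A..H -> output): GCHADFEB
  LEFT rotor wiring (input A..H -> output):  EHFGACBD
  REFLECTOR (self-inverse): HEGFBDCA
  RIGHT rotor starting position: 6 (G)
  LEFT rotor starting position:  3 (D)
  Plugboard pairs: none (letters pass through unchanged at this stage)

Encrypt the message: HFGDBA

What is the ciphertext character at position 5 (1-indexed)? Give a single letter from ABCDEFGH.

Char 1 ('H'): step: R->7, L=3; H->plug->H->R->F->L->B->refl->E->L'->G->R'->G->plug->G
Char 2 ('F'): step: R->0, L->4 (L advanced); F->plug->F->R->F->L->D->refl->F->L'->C->R'->B->plug->B
Char 3 ('G'): step: R->1, L=4; G->plug->G->R->A->L->E->refl->B->L'->G->R'->B->plug->B
Char 4 ('D'): step: R->2, L=4; D->plug->D->R->D->L->H->refl->A->L'->E->R'->G->plug->G
Char 5 ('B'): step: R->3, L=4; B->plug->B->R->A->L->E->refl->B->L'->G->R'->E->plug->E

E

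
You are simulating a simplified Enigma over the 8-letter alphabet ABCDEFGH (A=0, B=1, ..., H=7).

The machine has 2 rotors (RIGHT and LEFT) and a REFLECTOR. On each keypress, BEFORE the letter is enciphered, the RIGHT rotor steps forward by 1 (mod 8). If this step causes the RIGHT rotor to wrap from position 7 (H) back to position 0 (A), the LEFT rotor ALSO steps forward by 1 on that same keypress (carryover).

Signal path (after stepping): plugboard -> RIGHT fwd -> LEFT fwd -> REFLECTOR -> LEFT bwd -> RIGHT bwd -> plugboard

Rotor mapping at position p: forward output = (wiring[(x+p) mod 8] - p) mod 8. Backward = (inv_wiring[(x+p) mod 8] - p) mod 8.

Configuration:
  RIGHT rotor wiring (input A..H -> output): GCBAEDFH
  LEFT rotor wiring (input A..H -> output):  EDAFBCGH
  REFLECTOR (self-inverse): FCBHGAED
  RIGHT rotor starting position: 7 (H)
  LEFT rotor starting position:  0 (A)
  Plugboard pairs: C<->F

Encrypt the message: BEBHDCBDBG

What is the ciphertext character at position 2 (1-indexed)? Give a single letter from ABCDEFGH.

Char 1 ('B'): step: R->0, L->1 (L advanced); B->plug->B->R->C->L->E->refl->G->L'->G->R'->A->plug->A
Char 2 ('E'): step: R->1, L=1; E->plug->E->R->C->L->E->refl->G->L'->G->R'->G->plug->G

G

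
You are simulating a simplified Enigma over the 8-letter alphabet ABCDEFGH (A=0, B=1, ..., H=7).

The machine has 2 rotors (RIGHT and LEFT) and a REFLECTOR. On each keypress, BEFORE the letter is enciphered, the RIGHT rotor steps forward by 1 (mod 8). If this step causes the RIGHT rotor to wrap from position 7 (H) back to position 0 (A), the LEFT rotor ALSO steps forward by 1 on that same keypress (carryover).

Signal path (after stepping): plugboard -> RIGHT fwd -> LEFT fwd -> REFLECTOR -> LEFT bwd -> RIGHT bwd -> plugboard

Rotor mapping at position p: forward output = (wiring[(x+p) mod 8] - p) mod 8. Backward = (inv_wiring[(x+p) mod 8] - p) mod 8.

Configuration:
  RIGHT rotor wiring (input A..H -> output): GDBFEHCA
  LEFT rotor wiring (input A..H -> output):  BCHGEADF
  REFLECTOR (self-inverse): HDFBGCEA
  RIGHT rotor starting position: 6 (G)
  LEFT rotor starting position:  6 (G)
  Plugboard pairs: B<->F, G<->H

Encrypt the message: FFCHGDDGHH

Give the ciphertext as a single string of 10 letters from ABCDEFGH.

Char 1 ('F'): step: R->7, L=6; F->plug->B->R->H->L->C->refl->F->L'->A->R'->G->plug->H
Char 2 ('F'): step: R->0, L->7 (L advanced); F->plug->B->R->D->L->A->refl->H->L'->E->R'->E->plug->E
Char 3 ('C'): step: R->1, L=7; C->plug->C->R->E->L->H->refl->A->L'->D->R'->D->plug->D
Char 4 ('H'): step: R->2, L=7; H->plug->G->R->E->L->H->refl->A->L'->D->R'->B->plug->F
Char 5 ('G'): step: R->3, L=7; G->plug->H->R->G->L->B->refl->D->L'->C->R'->A->plug->A
Char 6 ('D'): step: R->4, L=7; D->plug->D->R->E->L->H->refl->A->L'->D->R'->B->plug->F
Char 7 ('D'): step: R->5, L=7; D->plug->D->R->B->L->C->refl->F->L'->F->R'->B->plug->F
Char 8 ('G'): step: R->6, L=7; G->plug->H->R->B->L->C->refl->F->L'->F->R'->D->plug->D
Char 9 ('H'): step: R->7, L=7; H->plug->G->R->A->L->G->refl->E->L'->H->R'->B->plug->F
Char 10 ('H'): step: R->0, L->0 (L advanced); H->plug->G->R->C->L->H->refl->A->L'->F->R'->D->plug->D

Answer: HEDFAFFDFD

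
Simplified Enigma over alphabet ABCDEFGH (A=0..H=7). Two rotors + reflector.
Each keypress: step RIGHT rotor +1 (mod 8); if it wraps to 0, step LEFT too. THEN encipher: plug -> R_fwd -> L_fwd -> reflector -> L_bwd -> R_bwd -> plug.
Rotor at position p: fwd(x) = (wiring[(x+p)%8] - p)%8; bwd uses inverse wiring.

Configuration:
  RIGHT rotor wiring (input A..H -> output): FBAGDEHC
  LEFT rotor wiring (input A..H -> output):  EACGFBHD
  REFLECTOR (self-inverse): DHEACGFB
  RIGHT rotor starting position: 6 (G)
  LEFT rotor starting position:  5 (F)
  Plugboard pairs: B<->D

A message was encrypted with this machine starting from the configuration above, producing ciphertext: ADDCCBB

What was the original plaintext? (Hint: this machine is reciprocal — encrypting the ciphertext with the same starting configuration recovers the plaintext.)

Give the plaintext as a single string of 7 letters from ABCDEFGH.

Char 1 ('A'): step: R->7, L=5; A->plug->A->R->D->L->H->refl->B->L'->G->R'->B->plug->D
Char 2 ('D'): step: R->0, L->6 (L advanced); D->plug->B->R->B->L->F->refl->G->L'->C->R'->H->plug->H
Char 3 ('D'): step: R->1, L=6; D->plug->B->R->H->L->D->refl->A->L'->F->R'->C->plug->C
Char 4 ('C'): step: R->2, L=6; C->plug->C->R->B->L->F->refl->G->L'->C->R'->D->plug->B
Char 5 ('C'): step: R->3, L=6; C->plug->C->R->B->L->F->refl->G->L'->C->R'->F->plug->F
Char 6 ('B'): step: R->4, L=6; B->plug->D->R->G->L->H->refl->B->L'->A->R'->B->plug->D
Char 7 ('B'): step: R->5, L=6; B->plug->D->R->A->L->B->refl->H->L'->G->R'->H->plug->H

Answer: DHCBFDH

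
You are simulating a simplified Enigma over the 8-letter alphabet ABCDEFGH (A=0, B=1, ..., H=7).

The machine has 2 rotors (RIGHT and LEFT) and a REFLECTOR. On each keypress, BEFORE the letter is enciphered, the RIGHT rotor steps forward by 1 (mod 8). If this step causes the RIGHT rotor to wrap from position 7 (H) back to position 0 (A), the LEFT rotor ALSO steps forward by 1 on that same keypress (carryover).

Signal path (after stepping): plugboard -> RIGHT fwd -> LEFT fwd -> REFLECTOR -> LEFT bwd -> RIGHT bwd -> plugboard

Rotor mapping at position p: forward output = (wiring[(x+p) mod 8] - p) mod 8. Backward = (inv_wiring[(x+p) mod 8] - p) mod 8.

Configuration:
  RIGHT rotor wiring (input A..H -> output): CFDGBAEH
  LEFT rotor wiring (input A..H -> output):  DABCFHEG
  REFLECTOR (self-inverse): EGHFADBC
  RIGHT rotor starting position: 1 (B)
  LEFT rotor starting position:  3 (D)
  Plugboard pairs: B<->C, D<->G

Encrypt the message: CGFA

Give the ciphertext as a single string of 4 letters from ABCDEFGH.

Char 1 ('C'): step: R->2, L=3; C->plug->B->R->E->L->D->refl->F->L'->G->R'->D->plug->G
Char 2 ('G'): step: R->3, L=3; G->plug->D->R->B->L->C->refl->H->L'->A->R'->H->plug->H
Char 3 ('F'): step: R->4, L=3; F->plug->F->R->B->L->C->refl->H->L'->A->R'->C->plug->B
Char 4 ('A'): step: R->5, L=3; A->plug->A->R->D->L->B->refl->G->L'->H->R'->B->plug->C

Answer: GHBC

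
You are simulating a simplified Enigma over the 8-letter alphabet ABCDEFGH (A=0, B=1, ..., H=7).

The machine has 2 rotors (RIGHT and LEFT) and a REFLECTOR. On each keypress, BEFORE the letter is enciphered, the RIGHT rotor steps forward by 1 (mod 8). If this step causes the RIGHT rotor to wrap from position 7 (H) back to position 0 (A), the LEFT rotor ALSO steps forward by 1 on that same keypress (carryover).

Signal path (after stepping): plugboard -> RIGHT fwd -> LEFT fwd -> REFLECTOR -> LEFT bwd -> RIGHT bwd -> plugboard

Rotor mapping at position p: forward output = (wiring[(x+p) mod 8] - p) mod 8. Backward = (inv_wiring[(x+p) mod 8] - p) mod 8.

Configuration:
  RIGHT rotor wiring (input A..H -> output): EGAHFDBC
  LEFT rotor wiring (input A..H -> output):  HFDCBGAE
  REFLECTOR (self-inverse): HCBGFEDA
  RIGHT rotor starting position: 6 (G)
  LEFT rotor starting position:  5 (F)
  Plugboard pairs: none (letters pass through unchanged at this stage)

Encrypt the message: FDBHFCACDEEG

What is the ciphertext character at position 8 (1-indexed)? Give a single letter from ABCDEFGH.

Char 1 ('F'): step: R->7, L=5; F->plug->F->R->G->L->F->refl->E->L'->H->R'->C->plug->C
Char 2 ('D'): step: R->0, L->6 (L advanced); D->plug->D->R->H->L->A->refl->H->L'->D->R'->F->plug->F
Char 3 ('B'): step: R->1, L=6; B->plug->B->R->H->L->A->refl->H->L'->D->R'->H->plug->H
Char 4 ('H'): step: R->2, L=6; H->plug->H->R->E->L->F->refl->E->L'->F->R'->B->plug->B
Char 5 ('F'): step: R->3, L=6; F->plug->F->R->B->L->G->refl->D->L'->G->R'->D->plug->D
Char 6 ('C'): step: R->4, L=6; C->plug->C->R->F->L->E->refl->F->L'->E->R'->G->plug->G
Char 7 ('A'): step: R->5, L=6; A->plug->A->R->G->L->D->refl->G->L'->B->R'->E->plug->E
Char 8 ('C'): step: R->6, L=6; C->plug->C->R->G->L->D->refl->G->L'->B->R'->F->plug->F

F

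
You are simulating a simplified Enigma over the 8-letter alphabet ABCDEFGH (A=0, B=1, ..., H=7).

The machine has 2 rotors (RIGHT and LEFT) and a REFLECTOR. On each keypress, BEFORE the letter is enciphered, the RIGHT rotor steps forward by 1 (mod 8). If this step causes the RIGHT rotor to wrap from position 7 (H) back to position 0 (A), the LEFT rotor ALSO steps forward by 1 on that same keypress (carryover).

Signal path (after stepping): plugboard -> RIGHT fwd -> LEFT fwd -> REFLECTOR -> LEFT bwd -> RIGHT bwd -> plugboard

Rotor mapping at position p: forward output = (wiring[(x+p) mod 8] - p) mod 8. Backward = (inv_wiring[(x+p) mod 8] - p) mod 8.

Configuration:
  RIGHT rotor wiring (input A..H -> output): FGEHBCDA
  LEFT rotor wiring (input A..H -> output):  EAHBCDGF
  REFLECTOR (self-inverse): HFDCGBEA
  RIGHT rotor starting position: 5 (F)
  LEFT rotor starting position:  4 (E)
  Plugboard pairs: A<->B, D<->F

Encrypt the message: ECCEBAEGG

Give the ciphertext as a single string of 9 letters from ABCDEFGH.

Char 1 ('E'): step: R->6, L=4; E->plug->E->R->G->L->D->refl->C->L'->C->R'->B->plug->A
Char 2 ('C'): step: R->7, L=4; C->plug->C->R->H->L->F->refl->B->L'->D->R'->G->plug->G
Char 3 ('C'): step: R->0, L->5 (L advanced); C->plug->C->R->E->L->D->refl->C->L'->F->R'->A->plug->B
Char 4 ('E'): step: R->1, L=5; E->plug->E->R->B->L->B->refl->F->L'->H->R'->G->plug->G
Char 5 ('B'): step: R->2, L=5; B->plug->A->R->C->L->A->refl->H->L'->D->R'->G->plug->G
Char 6 ('A'): step: R->3, L=5; A->plug->B->R->G->L->E->refl->G->L'->A->R'->D->plug->F
Char 7 ('E'): step: R->4, L=5; E->plug->E->R->B->L->B->refl->F->L'->H->R'->C->plug->C
Char 8 ('G'): step: R->5, L=5; G->plug->G->R->C->L->A->refl->H->L'->D->R'->C->plug->C
Char 9 ('G'): step: R->6, L=5; G->plug->G->R->D->L->H->refl->A->L'->C->R'->B->plug->A

Answer: AGBGGFCCA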